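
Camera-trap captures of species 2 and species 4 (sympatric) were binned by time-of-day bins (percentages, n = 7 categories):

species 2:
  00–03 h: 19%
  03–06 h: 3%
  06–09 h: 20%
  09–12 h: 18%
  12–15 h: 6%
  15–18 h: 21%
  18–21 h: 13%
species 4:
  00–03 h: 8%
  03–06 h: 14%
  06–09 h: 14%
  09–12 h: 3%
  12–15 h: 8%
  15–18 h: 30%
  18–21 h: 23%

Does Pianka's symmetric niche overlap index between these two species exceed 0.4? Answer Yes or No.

Yes

Convert percentages to proportions (divide by 100).
Σ p₁ᵢp₂ᵢ = 0.0152 + 0.0042 + 0.0280 + 0.0054 + 0.0048 + 0.0630 + 0.0299 = 0.1505
Σp_1ᵢ² = 0.19² + 0.03² + 0.20² + 0.18² + 0.06² + 0.21² + 0.13² = 0.0361 + 0.0009 + 0.0400 + 0.0324 + 0.0036 + 0.0441 + 0.0169 = 0.1740
Σp_2ᵢ² = 0.08² + 0.14² + 0.14² + 0.03² + 0.08² + 0.30² + 0.23² = 0.0064 + 0.0196 + 0.0196 + 0.0009 + 0.0064 + 0.0900 + 0.0529 = 0.1958
O = 0.1505 / √(0.1740 × 0.1958) = 0.1505 / 0.18458 = 0.8154
O = 0.8154 > 0.4 → Yes.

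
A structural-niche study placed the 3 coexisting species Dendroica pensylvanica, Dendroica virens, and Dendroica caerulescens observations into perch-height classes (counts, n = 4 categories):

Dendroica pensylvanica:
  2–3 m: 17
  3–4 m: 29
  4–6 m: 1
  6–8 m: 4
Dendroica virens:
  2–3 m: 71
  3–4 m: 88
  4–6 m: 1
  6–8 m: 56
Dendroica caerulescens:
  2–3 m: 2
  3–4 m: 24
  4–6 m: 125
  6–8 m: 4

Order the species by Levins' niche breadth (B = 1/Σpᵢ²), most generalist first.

Proportions for Dendroica pensylvanica (n=51): 17/51=0.3333, 29/51=0.5686, 1/51=0.0196, 4/51=0.0784
Proportions for Dendroica virens (n=216): 71/216=0.3287, 88/216=0.4074, 1/216=0.0046, 56/216=0.2593
Proportions for Dendroica caerulescens (n=155): 2/155=0.0129, 24/155=0.1548, 125/155=0.8065, 4/155=0.0258
Σp_pensᵢ² = 0.3333² + 0.5686² + 0.0196² + 0.0784² = 0.111089 + 0.323306 + 0.000384 + 0.006147 = 0.440926
B_pens = 1 / 0.440926 = 2.2680
Σp_vireᵢ² = 0.3287² + 0.4074² + 0.0046² + 0.2593² = 0.108044 + 0.165975 + 0.000021 + 0.067236 = 0.341276
B_vire = 1 / 0.341276 = 2.9302
Σp_caerᵢ² = 0.0129² + 0.1548² + 0.8065² + 0.0258² = 0.000166 + 0.023963 + 0.650442 + 0.000666 = 0.675237
B_caer = 1 / 0.675237 = 1.4810
Ranking by B (broadest → narrowest): Dendroica virens (2.93) > Dendroica pensylvanica (2.27) > Dendroica caerulescens (1.48)

Dendroica virens > Dendroica pensylvanica > Dendroica caerulescens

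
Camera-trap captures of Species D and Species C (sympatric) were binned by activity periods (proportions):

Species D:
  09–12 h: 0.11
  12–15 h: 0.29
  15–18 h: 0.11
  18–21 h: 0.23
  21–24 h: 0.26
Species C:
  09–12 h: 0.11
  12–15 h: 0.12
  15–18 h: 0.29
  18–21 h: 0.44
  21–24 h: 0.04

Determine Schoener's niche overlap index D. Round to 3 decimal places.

0.610

Σ|p₁ᵢ − p₂ᵢ| = 0.00 + 0.17 + 0.18 + 0.21 + 0.22 = 0.78
D = 1 − ½ × 0.78 = 1 − 0.390 = 0.61000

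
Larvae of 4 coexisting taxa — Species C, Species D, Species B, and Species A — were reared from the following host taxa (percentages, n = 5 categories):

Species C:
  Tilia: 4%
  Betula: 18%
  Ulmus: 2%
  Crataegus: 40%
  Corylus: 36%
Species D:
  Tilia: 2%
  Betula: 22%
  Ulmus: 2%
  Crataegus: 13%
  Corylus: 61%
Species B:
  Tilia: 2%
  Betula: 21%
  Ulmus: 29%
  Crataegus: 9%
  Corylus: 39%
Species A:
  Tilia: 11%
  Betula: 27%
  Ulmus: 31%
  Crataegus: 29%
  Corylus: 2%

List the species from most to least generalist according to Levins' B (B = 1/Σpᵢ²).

Convert percentages to proportions (divide by 100).
Σp_Cᵢ² = 0.04² + 0.18² + 0.02² + 0.40² + 0.36² = 0.0016 + 0.0324 + 0.0004 + 0.1600 + 0.1296 = 0.3240
B_C = 1 / 0.3240 = 3.0864
Σp_Dᵢ² = 0.02² + 0.22² + 0.02² + 0.13² + 0.61² = 0.0004 + 0.0484 + 0.0004 + 0.0169 + 0.3721 = 0.4382
B_D = 1 / 0.4382 = 2.2821
Σp_Bᵢ² = 0.02² + 0.21² + 0.29² + 0.09² + 0.39² = 0.0004 + 0.0441 + 0.0841 + 0.0081 + 0.1521 = 0.2888
B_B = 1 / 0.2888 = 3.4626
Σp_Aᵢ² = 0.11² + 0.27² + 0.31² + 0.29² + 0.02² = 0.0121 + 0.0729 + 0.0961 + 0.0841 + 0.0004 = 0.2656
B_A = 1 / 0.2656 = 3.7651
Ranking by B (broadest → narrowest): Species A (3.77) > Species B (3.46) > Species C (3.09) > Species D (2.28)

Species A > Species B > Species C > Species D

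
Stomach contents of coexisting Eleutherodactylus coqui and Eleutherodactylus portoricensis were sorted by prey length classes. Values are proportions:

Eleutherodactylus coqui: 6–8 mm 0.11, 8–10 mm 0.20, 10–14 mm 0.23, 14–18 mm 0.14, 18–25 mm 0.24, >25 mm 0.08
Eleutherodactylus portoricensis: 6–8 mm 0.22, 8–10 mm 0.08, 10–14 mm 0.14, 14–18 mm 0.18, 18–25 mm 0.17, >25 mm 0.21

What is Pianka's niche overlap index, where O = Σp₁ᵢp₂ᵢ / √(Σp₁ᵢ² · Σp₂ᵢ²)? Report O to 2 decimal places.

0.84

Σ p₁ᵢp₂ᵢ = 0.0242 + 0.0160 + 0.0322 + 0.0252 + 0.0408 + 0.0168 = 0.1552
Σp_1ᵢ² = 0.11² + 0.20² + 0.23² + 0.14² + 0.24² + 0.08² = 0.0121 + 0.0400 + 0.0529 + 0.0196 + 0.0576 + 0.0064 = 0.1886
Σp_2ᵢ² = 0.22² + 0.08² + 0.14² + 0.18² + 0.17² + 0.21² = 0.0484 + 0.0064 + 0.0196 + 0.0324 + 0.0289 + 0.0441 = 0.1798
O = 0.1552 / √(0.1886 × 0.1798) = 0.1552 / 0.18415 = 0.8428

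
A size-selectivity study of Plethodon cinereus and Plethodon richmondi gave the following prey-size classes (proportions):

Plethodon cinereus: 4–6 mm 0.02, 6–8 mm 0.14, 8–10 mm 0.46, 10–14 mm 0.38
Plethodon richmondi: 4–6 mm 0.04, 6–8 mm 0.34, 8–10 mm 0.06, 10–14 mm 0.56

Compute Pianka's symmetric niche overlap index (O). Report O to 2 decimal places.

Σ p₁ᵢp₂ᵢ = 0.0008 + 0.0476 + 0.0276 + 0.2128 = 0.2888
Σp_1ᵢ² = 0.02² + 0.14² + 0.46² + 0.38² = 0.0004 + 0.0196 + 0.2116 + 0.1444 = 0.3760
Σp_2ᵢ² = 0.04² + 0.34² + 0.06² + 0.56² = 0.0016 + 0.1156 + 0.0036 + 0.3136 = 0.4344
O = 0.2888 / √(0.3760 × 0.4344) = 0.2888 / 0.40415 = 0.7146

0.71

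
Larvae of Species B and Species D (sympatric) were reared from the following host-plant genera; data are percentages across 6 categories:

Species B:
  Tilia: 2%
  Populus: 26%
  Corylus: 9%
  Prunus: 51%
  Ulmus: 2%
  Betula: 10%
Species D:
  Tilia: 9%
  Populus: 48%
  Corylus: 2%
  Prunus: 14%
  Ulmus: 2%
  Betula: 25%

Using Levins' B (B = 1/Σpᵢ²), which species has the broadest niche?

Convert percentages to proportions (divide by 100).
Σp_Bᵢ² = 0.02² + 0.26² + 0.09² + 0.51² + 0.02² + 0.10² = 0.0004 + 0.0676 + 0.0081 + 0.2601 + 0.0004 + 0.0100 = 0.3466
B_B = 1 / 0.3466 = 2.8852
Σp_Dᵢ² = 0.09² + 0.48² + 0.02² + 0.14² + 0.02² + 0.25² = 0.0081 + 0.2304 + 0.0004 + 0.0196 + 0.0004 + 0.0625 = 0.3214
B_D = 1 / 0.3214 = 3.1114
Highest B → broadest niche (most generalist): Species D (B = 3.11).

Species D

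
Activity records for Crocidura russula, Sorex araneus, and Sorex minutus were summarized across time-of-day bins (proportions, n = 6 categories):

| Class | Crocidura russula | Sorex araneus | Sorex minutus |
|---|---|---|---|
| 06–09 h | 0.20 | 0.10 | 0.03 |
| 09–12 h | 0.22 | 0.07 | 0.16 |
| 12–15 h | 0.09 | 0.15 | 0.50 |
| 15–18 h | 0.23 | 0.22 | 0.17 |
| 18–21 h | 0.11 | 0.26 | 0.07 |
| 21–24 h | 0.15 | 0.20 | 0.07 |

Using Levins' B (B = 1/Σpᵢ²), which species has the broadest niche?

Crocidura russula

Σp_russᵢ² = 0.20² + 0.22² + 0.09² + 0.23² + 0.11² + 0.15² = 0.0400 + 0.0484 + 0.0081 + 0.0529 + 0.0121 + 0.0225 = 0.1840
B_russ = 1 / 0.1840 = 5.4348
Σp_aranᵢ² = 0.10² + 0.07² + 0.15² + 0.22² + 0.26² + 0.20² = 0.0100 + 0.0049 + 0.0225 + 0.0484 + 0.0676 + 0.0400 = 0.1934
B_aran = 1 / 0.1934 = 5.1706
Σp_minuᵢ² = 0.03² + 0.16² + 0.50² + 0.17² + 0.07² + 0.07² = 0.0009 + 0.0256 + 0.2500 + 0.0289 + 0.0049 + 0.0049 = 0.3152
B_minu = 1 / 0.3152 = 3.1726
Highest B → broadest niche (most generalist): Crocidura russula (B = 5.43).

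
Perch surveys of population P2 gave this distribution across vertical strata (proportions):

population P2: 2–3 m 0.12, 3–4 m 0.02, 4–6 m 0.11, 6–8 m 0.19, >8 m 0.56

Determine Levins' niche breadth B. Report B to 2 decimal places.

Σpᵢ² = 0.12² + 0.02² + 0.11² + 0.19² + 0.56² = 0.0144 + 0.0004 + 0.0121 + 0.0361 + 0.3136 = 0.3766
B = 1 / 0.3766 = 2.6553

2.66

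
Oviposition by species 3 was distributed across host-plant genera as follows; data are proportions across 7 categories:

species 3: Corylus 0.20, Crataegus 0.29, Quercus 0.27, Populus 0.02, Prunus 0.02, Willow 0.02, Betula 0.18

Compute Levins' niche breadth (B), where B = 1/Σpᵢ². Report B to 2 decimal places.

Σpᵢ² = 0.20² + 0.29² + 0.27² + 0.02² + 0.02² + 0.02² + 0.18² = 0.0400 + 0.0841 + 0.0729 + 0.0004 + 0.0004 + 0.0004 + 0.0324 = 0.2306
B = 1 / 0.2306 = 4.3365

4.34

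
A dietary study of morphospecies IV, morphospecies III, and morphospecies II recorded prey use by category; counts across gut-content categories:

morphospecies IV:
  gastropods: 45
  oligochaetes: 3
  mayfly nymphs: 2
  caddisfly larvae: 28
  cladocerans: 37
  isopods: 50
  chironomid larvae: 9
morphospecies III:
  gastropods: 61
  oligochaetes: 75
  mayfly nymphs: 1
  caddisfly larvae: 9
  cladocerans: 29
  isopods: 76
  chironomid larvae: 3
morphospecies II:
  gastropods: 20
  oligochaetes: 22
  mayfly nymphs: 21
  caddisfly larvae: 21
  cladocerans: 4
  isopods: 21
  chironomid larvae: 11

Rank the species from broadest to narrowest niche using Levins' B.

Proportions for morphospecies IV (n=174): 45/174=0.2586, 3/174=0.0172, 2/174=0.0115, 28/174=0.1609, 37/174=0.2126, 50/174=0.2874, 9/174=0.0517
Proportions for morphospecies III (n=254): 61/254=0.2402, 75/254=0.2953, 1/254=0.0039, 9/254=0.0354, 29/254=0.1142, 76/254=0.2992, 3/254=0.0118
Proportions for morphospecies II (n=120): 20/120=0.1667, 22/120=0.1833, 21/120=0.1750, 21/120=0.1750, 4/120=0.0333, 21/120=0.1750, 11/120=0.0917
Σp_IVᵢ² = 0.2586² + 0.0172² + 0.0115² + 0.1609² + 0.2126² + 0.2874² + 0.0517² = 0.066874 + 0.000296 + 0.000132 + 0.025889 + 0.045199 + 0.082599 + 0.002673 = 0.223662
B_IV = 1 / 0.223662 = 4.4710
Σp_IIIᵢ² = 0.2402² + 0.2953² + 0.0039² + 0.0354² + 0.1142² + 0.2992² + 0.0118² = 0.057696 + 0.087202 + 0.000015 + 0.001253 + 0.013042 + 0.089521 + 0.000139 = 0.248868
B_III = 1 / 0.248868 = 4.0182
Σp_IIᵢ² = 0.1667² + 0.1833² + 0.1750² + 0.1750² + 0.0333² + 0.1750² + 0.0917² = 0.027789 + 0.033599 + 0.030625 + 0.030625 + 0.001109 + 0.030625 + 0.008409 = 0.162781
B_II = 1 / 0.162781 = 6.1432
Ranking by B (broadest → narrowest): morphospecies II (6.14) > morphospecies IV (4.47) > morphospecies III (4.02)

morphospecies II > morphospecies IV > morphospecies III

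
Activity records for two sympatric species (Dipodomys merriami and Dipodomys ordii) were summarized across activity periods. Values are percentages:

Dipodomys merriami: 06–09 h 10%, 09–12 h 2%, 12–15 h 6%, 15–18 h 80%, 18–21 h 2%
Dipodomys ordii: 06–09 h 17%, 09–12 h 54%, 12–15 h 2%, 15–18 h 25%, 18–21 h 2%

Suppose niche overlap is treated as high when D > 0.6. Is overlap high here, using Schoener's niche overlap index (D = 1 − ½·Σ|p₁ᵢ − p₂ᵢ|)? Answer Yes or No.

No

Convert percentages to proportions (divide by 100).
Σ|p₁ᵢ − p₂ᵢ| = 0.07 + 0.52 + 0.04 + 0.55 + 0.00 = 1.18
D = 1 − ½ × 1.18 = 1 − 0.590 = 0.4100
D = 0.4100 < 0.6 → No.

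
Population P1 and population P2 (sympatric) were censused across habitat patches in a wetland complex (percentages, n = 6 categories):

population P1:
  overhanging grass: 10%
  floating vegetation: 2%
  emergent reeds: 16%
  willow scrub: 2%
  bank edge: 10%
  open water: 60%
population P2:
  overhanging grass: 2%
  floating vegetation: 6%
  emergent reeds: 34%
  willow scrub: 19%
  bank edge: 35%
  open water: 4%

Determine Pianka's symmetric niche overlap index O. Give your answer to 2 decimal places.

0.36

Convert percentages to proportions (divide by 100).
Σ p₁ᵢp₂ᵢ = 0.0020 + 0.0012 + 0.0544 + 0.0038 + 0.0350 + 0.0240 = 0.1204
Σp_1ᵢ² = 0.10² + 0.02² + 0.16² + 0.02² + 0.10² + 0.60² = 0.0100 + 0.0004 + 0.0256 + 0.0004 + 0.0100 + 0.3600 = 0.4064
Σp_2ᵢ² = 0.02² + 0.06² + 0.34² + 0.19² + 0.35² + 0.04² = 0.0004 + 0.0036 + 0.1156 + 0.0361 + 0.1225 + 0.0016 = 0.2798
O = 0.1204 / √(0.4064 × 0.2798) = 0.1204 / 0.33721 = 0.3570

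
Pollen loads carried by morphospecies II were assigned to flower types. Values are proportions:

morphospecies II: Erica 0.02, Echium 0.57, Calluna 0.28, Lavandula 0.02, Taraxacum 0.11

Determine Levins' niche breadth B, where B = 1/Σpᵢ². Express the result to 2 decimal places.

Σpᵢ² = 0.02² + 0.57² + 0.28² + 0.02² + 0.11² = 0.0004 + 0.3249 + 0.0784 + 0.0004 + 0.0121 = 0.4162
B = 1 / 0.4162 = 2.4027

2.40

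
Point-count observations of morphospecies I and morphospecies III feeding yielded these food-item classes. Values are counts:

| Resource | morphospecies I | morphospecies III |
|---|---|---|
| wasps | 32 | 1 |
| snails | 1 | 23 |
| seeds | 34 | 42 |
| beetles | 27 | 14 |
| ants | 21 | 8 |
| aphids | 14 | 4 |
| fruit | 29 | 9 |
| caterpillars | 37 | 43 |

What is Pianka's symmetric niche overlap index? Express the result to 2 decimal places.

Proportions for morphospecies I (n=195): 32/195=0.1641, 1/195=0.0051, 34/195=0.1744, 27/195=0.1385, 21/195=0.1077, 14/195=0.0718, 29/195=0.1487, 37/195=0.1897
Proportions for morphospecies III (n=144): 1/144=0.0069, 23/144=0.1597, 42/144=0.2917, 14/144=0.0972, 8/144=0.0556, 4/144=0.0278, 9/144=0.0625, 43/144=0.2986
Σ p₁ᵢp₂ᵢ = 0.001132 + 0.000814 + 0.050872 + 0.013462 + 0.005988 + 0.001996 + 0.009294 + 0.056644 = 0.140202
Σp_1ᵢ² = 0.1641² + 0.0051² + 0.1744² + 0.1385² + 0.1077² + 0.0718² + 0.1487² + 0.1897² = 0.026929 + 0.000026 + 0.030415 + 0.019182 + 0.011599 + 0.005155 + 0.022112 + 0.035986 = 0.151404
Σp_2ᵢ² = 0.0069² + 0.1597² + 0.2917² + 0.0972² + 0.0556² + 0.0278² + 0.0625² + 0.2986² = 0.000048 + 0.025504 + 0.085089 + 0.009448 + 0.003091 + 0.000773 + 0.003906 + 0.089162 = 0.217021
O = 0.140202 / √(0.151404 × 0.217021) = 0.140202 / 0.1812673 = 0.7735

0.77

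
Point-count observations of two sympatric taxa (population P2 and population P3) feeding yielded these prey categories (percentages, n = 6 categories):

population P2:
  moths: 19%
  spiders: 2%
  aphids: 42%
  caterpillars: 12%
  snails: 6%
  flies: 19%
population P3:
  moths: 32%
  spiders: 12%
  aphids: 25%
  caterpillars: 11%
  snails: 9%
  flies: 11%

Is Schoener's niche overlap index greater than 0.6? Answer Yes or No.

Convert percentages to proportions (divide by 100).
Σ|p₁ᵢ − p₂ᵢ| = 0.13 + 0.10 + 0.17 + 0.01 + 0.03 + 0.08 = 0.52
D = 1 − ½ × 0.52 = 1 − 0.260 = 0.7400
D = 0.7400 > 0.6 → Yes.

Yes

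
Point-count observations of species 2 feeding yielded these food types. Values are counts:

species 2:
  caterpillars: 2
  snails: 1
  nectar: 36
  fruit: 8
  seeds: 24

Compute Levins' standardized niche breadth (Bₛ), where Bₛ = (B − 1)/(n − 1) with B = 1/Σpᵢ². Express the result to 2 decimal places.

0.40

Proportions for species 2 (n=71): 2/71=0.0282, 1/71=0.0141, 36/71=0.5070, 8/71=0.1127, 24/71=0.3380
Σpᵢ² = 0.0282² + 0.0141² + 0.5070² + 0.1127² + 0.3380² = 0.000795 + 0.000199 + 0.257049 + 0.012701 + 0.114244 = 0.384988
B = 1 / 0.384988 = 2.5975
Bₛ = (B − 1)/(n − 1) = (2.5975 − 1)/(5 − 1) = 1.5975/4 = 0.3994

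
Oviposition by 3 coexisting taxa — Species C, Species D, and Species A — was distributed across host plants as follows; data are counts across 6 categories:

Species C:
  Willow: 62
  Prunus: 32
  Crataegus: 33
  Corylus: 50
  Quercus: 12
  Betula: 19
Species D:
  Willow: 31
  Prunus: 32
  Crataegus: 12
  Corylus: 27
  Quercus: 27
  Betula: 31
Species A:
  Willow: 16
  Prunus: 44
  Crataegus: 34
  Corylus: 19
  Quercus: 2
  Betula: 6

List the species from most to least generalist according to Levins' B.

Species D > Species C > Species A

Proportions for Species C (n=208): 62/208=0.2981, 32/208=0.1538, 33/208=0.1587, 50/208=0.2404, 12/208=0.0577, 19/208=0.0913
Proportions for Species D (n=160): 31/160=0.1938, 32/160=0.2000, 12/160=0.0750, 27/160=0.1688, 27/160=0.1688, 31/160=0.1938
Proportions for Species A (n=121): 16/121=0.1322, 44/121=0.3636, 34/121=0.2810, 19/121=0.1570, 2/121=0.0165, 6/121=0.0496
Σp_Cᵢ² = 0.2981² + 0.1538² + 0.1587² + 0.2404² + 0.0577² + 0.0913² = 0.088864 + 0.023654 + 0.025186 + 0.057792 + 0.003329 + 0.008336 = 0.207161
B_C = 1 / 0.207161 = 4.8272
Σp_Dᵢ² = 0.1938² + 0.2000² + 0.0750² + 0.1688² + 0.1688² + 0.1938² = 0.037558 + 0.040000 + 0.005625 + 0.028493 + 0.028493 + 0.037558 = 0.177727
B_D = 1 / 0.177727 = 5.6266
Σp_Aᵢ² = 0.1322² + 0.3636² + 0.2810² + 0.1570² + 0.0165² + 0.0496² = 0.017477 + 0.132205 + 0.078961 + 0.024649 + 0.000272 + 0.002460 = 0.256024
B_A = 1 / 0.256024 = 3.9059
Ranking by B (broadest → narrowest): Species D (5.63) > Species C (4.83) > Species A (3.91)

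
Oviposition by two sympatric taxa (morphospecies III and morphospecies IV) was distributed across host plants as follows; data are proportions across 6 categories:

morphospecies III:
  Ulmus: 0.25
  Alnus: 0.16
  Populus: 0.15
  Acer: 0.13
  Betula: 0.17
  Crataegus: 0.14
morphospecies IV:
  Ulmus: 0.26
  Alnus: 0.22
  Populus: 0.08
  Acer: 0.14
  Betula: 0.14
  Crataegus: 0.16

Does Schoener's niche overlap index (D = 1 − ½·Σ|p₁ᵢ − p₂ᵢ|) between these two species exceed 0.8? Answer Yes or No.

Yes

Σ|p₁ᵢ − p₂ᵢ| = 0.01 + 0.06 + 0.07 + 0.01 + 0.03 + 0.02 = 0.20
D = 1 − ½ × 0.20 = 1 − 0.100 = 0.9000
D = 0.9000 > 0.8 → Yes.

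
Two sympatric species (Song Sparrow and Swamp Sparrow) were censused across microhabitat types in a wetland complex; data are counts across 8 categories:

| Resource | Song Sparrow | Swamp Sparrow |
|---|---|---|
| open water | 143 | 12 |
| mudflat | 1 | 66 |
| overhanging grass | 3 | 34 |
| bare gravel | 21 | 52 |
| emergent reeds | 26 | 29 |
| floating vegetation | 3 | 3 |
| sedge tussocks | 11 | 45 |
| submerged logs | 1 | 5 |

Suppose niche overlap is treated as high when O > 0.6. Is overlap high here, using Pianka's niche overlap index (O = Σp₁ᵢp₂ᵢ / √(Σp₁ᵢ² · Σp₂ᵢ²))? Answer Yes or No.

Proportions for Song Sparrow (n=209): 143/209=0.6842, 1/209=0.0048, 3/209=0.0144, 21/209=0.1005, 26/209=0.1244, 3/209=0.0144, 11/209=0.0526, 1/209=0.0048
Proportions for Swamp Sparrow (n=246): 12/246=0.0488, 66/246=0.2683, 34/246=0.1382, 52/246=0.2114, 29/246=0.1179, 3/246=0.0122, 45/246=0.1829, 5/246=0.0203
Σ p₁ᵢp₂ᵢ = 0.033389 + 0.001288 + 0.001990 + 0.021246 + 0.014667 + 0.000176 + 0.009621 + 0.000097 = 0.082474
Σp_1ᵢ² = 0.6842² + 0.0048² + 0.0144² + 0.1005² + 0.1244² + 0.0144² + 0.0526² + 0.0048² = 0.468130 + 0.000023 + 0.000207 + 0.010100 + 0.015475 + 0.000207 + 0.002767 + 0.000023 = 0.496932
Σp_2ᵢ² = 0.0488² + 0.2683² + 0.1382² + 0.2114² + 0.1179² + 0.0122² + 0.1829² + 0.0203² = 0.002381 + 0.071985 + 0.019099 + 0.044690 + 0.013900 + 0.000149 + 0.033452 + 0.000412 = 0.186068
O = 0.082474 / √(0.496932 × 0.186068) = 0.082474 / 0.3040775 = 0.2712
O = 0.2712 < 0.6 → No.

No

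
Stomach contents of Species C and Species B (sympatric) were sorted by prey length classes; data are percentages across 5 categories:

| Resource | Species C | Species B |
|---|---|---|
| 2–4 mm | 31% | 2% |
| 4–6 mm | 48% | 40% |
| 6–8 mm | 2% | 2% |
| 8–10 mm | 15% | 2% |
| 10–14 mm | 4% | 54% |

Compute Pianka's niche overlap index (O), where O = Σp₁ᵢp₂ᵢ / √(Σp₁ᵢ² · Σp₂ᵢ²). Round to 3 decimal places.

Convert percentages to proportions (divide by 100).
Σ p₁ᵢp₂ᵢ = 0.0062 + 0.1920 + 0.0004 + 0.0030 + 0.0216 = 0.2232
Σp_1ᵢ² = 0.31² + 0.48² + 0.02² + 0.15² + 0.04² = 0.0961 + 0.2304 + 0.0004 + 0.0225 + 0.0016 = 0.3510
Σp_2ᵢ² = 0.02² + 0.40² + 0.02² + 0.02² + 0.54² = 0.0004 + 0.1600 + 0.0004 + 0.0004 + 0.2916 = 0.4528
O = 0.2232 / √(0.3510 × 0.4528) = 0.2232 / 0.398664 = 0.55987

0.560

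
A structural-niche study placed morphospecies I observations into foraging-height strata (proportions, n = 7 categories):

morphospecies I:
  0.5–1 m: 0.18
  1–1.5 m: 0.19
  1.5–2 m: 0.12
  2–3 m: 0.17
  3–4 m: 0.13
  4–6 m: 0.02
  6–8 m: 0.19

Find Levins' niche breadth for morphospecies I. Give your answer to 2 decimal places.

Σpᵢ² = 0.18² + 0.19² + 0.12² + 0.17² + 0.13² + 0.02² + 0.19² = 0.0324 + 0.0361 + 0.0144 + 0.0289 + 0.0169 + 0.0004 + 0.0361 = 0.1652
B = 1 / 0.1652 = 6.0533

6.05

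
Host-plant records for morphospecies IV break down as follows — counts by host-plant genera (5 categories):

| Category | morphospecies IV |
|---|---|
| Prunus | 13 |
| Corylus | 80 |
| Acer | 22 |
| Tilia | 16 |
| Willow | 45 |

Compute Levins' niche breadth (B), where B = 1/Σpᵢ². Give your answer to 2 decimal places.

Proportions for morphospecies IV (n=176): 13/176=0.0739, 80/176=0.4545, 22/176=0.1250, 16/176=0.0909, 45/176=0.2557
Σpᵢ² = 0.0739² + 0.4545² + 0.1250² + 0.0909² + 0.2557² = 0.005461 + 0.206570 + 0.015625 + 0.008263 + 0.065382 = 0.301301
B = 1 / 0.301301 = 3.3189

3.32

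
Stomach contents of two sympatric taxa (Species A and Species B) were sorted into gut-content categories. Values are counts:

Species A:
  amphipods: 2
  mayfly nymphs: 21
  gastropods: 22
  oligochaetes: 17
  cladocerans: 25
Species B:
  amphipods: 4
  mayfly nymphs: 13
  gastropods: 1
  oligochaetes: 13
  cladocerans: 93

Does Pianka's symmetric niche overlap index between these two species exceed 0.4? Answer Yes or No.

Proportions for Species A (n=87): 2/87=0.0230, 21/87=0.2414, 22/87=0.2529, 17/87=0.1954, 25/87=0.2874
Proportions for Species B (n=124): 4/124=0.0323, 13/124=0.1048, 1/124=0.0081, 13/124=0.1048, 93/124=0.7500
Σ p₁ᵢp₂ᵢ = 0.000743 + 0.025299 + 0.002048 + 0.020478 + 0.215550 = 0.264118
Σp_1ᵢ² = 0.0230² + 0.2414² + 0.2529² + 0.1954² + 0.2874² = 0.000529 + 0.058274 + 0.063958 + 0.038181 + 0.082599 = 0.243541
Σp_2ᵢ² = 0.0323² + 0.1048² + 0.0081² + 0.1048² + 0.7500² = 0.001043 + 0.010983 + 0.000066 + 0.010983 + 0.562500 = 0.585575
O = 0.264118 / √(0.243541 × 0.585575) = 0.264118 / 0.3776394 = 0.6994
O = 0.6994 > 0.4 → Yes.

Yes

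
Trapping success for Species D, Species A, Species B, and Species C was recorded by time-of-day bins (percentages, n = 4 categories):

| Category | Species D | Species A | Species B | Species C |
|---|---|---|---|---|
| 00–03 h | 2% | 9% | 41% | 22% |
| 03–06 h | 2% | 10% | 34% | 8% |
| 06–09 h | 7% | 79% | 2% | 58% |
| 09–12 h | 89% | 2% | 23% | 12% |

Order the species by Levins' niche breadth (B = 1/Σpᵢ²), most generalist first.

Convert percentages to proportions (divide by 100).
Σp_Dᵢ² = 0.02² + 0.02² + 0.07² + 0.89² = 0.0004 + 0.0004 + 0.0049 + 0.7921 = 0.7978
B_D = 1 / 0.7978 = 1.2534
Σp_Aᵢ² = 0.09² + 0.10² + 0.79² + 0.02² = 0.0081 + 0.0100 + 0.6241 + 0.0004 = 0.6426
B_A = 1 / 0.6426 = 1.5562
Σp_Bᵢ² = 0.41² + 0.34² + 0.02² + 0.23² = 0.1681 + 0.1156 + 0.0004 + 0.0529 = 0.3370
B_B = 1 / 0.3370 = 2.9674
Σp_Cᵢ² = 0.22² + 0.08² + 0.58² + 0.12² = 0.0484 + 0.0064 + 0.3364 + 0.0144 = 0.4056
B_C = 1 / 0.4056 = 2.4655
Ranking by B (broadest → narrowest): Species B (2.97) > Species C (2.47) > Species A (1.56) > Species D (1.25)

Species B > Species C > Species A > Species D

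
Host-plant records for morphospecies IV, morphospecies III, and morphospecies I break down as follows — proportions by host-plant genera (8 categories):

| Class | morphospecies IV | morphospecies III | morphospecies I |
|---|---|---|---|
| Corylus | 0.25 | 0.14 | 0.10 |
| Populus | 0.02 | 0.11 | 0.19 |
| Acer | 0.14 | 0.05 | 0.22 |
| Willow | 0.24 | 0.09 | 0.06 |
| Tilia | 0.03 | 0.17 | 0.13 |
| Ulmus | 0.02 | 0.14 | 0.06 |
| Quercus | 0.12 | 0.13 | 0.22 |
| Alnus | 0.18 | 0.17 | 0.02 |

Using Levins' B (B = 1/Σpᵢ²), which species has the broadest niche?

Σp_IVᵢ² = 0.25² + 0.02² + 0.14² + 0.24² + 0.03² + 0.02² + 0.12² + 0.18² = 0.0625 + 0.0004 + 0.0196 + 0.0576 + 0.0009 + 0.0004 + 0.0144 + 0.0324 = 0.1882
B_IV = 1 / 0.1882 = 5.3135
Σp_IIIᵢ² = 0.14² + 0.11² + 0.05² + 0.09² + 0.17² + 0.14² + 0.13² + 0.17² = 0.0196 + 0.0121 + 0.0025 + 0.0081 + 0.0289 + 0.0196 + 0.0169 + 0.0289 = 0.1366
B_III = 1 / 0.1366 = 7.3206
Σp_Iᵢ² = 0.10² + 0.19² + 0.22² + 0.06² + 0.13² + 0.06² + 0.22² + 0.02² = 0.0100 + 0.0361 + 0.0484 + 0.0036 + 0.0169 + 0.0036 + 0.0484 + 0.0004 = 0.1674
B_I = 1 / 0.1674 = 5.9737
Highest B → broadest niche (most generalist): morphospecies III (B = 7.32).

morphospecies III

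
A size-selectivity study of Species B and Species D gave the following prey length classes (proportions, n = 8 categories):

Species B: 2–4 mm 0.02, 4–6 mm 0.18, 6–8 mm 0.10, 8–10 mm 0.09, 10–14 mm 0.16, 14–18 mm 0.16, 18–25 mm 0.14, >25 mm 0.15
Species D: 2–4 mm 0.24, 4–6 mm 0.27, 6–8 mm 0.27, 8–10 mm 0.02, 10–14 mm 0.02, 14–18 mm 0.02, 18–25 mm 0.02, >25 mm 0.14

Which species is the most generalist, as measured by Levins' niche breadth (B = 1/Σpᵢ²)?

Σp_Bᵢ² = 0.02² + 0.18² + 0.10² + 0.09² + 0.16² + 0.16² + 0.14² + 0.15² = 0.0004 + 0.0324 + 0.0100 + 0.0081 + 0.0256 + 0.0256 + 0.0196 + 0.0225 = 0.1442
B_B = 1 / 0.1442 = 6.9348
Σp_Dᵢ² = 0.24² + 0.27² + 0.27² + 0.02² + 0.02² + 0.02² + 0.02² + 0.14² = 0.0576 + 0.0729 + 0.0729 + 0.0004 + 0.0004 + 0.0004 + 0.0004 + 0.0196 = 0.2246
B_D = 1 / 0.2246 = 4.4524
Highest B → broadest niche (most generalist): Species B (B = 6.93).

Species B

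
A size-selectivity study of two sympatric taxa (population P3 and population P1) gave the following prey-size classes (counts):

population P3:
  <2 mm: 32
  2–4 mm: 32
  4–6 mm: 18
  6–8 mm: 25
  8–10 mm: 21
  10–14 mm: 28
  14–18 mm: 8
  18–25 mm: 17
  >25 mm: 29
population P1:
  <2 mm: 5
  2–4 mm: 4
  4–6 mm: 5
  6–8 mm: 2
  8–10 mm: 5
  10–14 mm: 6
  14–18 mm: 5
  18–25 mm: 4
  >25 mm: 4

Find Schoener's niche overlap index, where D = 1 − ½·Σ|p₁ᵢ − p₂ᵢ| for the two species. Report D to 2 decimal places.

0.81

Proportions for population P3 (n=210): 32/210=0.1524, 32/210=0.1524, 18/210=0.0857, 25/210=0.1190, 21/210=0.1000, 28/210=0.1333, 8/210=0.0381, 17/210=0.0810, 29/210=0.1381
Proportions for population P1 (n=40): 5/40=0.1250, 4/40=0.1000, 5/40=0.1250, 2/40=0.0500, 5/40=0.1250, 6/40=0.1500, 5/40=0.1250, 4/40=0.1000, 4/40=0.1000
Σ|p₁ᵢ − p₂ᵢ| = 0.0274 + 0.0524 + 0.0393 + 0.0690 + 0.0250 + 0.0167 + 0.0869 + 0.0190 + 0.0381 = 0.3738
D = 1 − ½ × 0.3738 = 1 − 0.18690 = 0.81310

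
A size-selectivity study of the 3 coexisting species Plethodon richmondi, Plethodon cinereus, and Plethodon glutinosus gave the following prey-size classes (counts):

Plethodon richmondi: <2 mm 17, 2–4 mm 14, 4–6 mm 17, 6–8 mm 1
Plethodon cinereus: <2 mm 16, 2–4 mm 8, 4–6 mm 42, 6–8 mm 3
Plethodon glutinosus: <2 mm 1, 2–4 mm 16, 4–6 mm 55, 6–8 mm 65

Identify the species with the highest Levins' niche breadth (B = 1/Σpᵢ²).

Proportions for Plethodon richmondi (n=49): 17/49=0.3469, 14/49=0.2857, 17/49=0.3469, 1/49=0.0204
Proportions for Plethodon cinereus (n=69): 16/69=0.2319, 8/69=0.1159, 42/69=0.6087, 3/69=0.0435
Proportions for Plethodon glutinosus (n=137): 1/137=0.0073, 16/137=0.1168, 55/137=0.4015, 65/137=0.4745
Σp_richᵢ² = 0.3469² + 0.2857² + 0.3469² + 0.0204² = 0.120340 + 0.081624 + 0.120340 + 0.000416 = 0.322720
B_rich = 1 / 0.322720 = 3.0987
Σp_cineᵢ² = 0.2319² + 0.1159² + 0.6087² + 0.0435² = 0.053778 + 0.013433 + 0.370516 + 0.001892 = 0.439619
B_cine = 1 / 0.439619 = 2.2747
Σp_glutᵢ² = 0.0073² + 0.1168² + 0.4015² + 0.4745² = 0.000053 + 0.013642 + 0.161202 + 0.225150 = 0.400047
B_glut = 1 / 0.400047 = 2.4997
Highest B → broadest niche (most generalist): Plethodon richmondi (B = 3.10).

Plethodon richmondi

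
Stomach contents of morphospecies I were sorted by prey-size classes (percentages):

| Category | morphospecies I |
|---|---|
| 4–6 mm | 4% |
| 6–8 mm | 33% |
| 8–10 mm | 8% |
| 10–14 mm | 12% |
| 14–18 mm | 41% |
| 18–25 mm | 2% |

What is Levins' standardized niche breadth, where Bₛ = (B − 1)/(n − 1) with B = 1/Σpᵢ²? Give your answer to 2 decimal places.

0.47

Convert percentages to proportions (divide by 100).
Σpᵢ² = 0.04² + 0.33² + 0.08² + 0.12² + 0.41² + 0.02² = 0.0016 + 0.1089 + 0.0064 + 0.0144 + 0.1681 + 0.0004 = 0.2998
B = 1 / 0.2998 = 3.3356
Bₛ = (B − 1)/(n − 1) = (3.3356 − 1)/(6 − 1) = 2.3356/5 = 0.4671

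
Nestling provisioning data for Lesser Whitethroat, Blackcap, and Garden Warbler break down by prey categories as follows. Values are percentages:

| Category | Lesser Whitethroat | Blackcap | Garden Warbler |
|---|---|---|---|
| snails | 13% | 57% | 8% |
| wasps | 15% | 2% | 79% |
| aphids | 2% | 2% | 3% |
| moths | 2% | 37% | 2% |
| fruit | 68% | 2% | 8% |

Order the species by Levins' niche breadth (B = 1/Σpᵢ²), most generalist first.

Blackcap > Lesser Whitethroat > Garden Warbler

Convert percentages to proportions (divide by 100).
Σp_Whitᵢ² = 0.13² + 0.15² + 0.02² + 0.02² + 0.68² = 0.0169 + 0.0225 + 0.0004 + 0.0004 + 0.4624 = 0.5026
B_Whit = 1 / 0.5026 = 1.9897
Σp_Blacᵢ² = 0.57² + 0.02² + 0.02² + 0.37² + 0.02² = 0.3249 + 0.0004 + 0.0004 + 0.1369 + 0.0004 = 0.4630
B_Blac = 1 / 0.4630 = 2.1598
Σp_Warbᵢ² = 0.08² + 0.79² + 0.03² + 0.02² + 0.08² = 0.0064 + 0.6241 + 0.0009 + 0.0004 + 0.0064 = 0.6382
B_Warb = 1 / 0.6382 = 1.5669
Ranking by B (broadest → narrowest): Blackcap (2.16) > Lesser Whitethroat (1.99) > Garden Warbler (1.57)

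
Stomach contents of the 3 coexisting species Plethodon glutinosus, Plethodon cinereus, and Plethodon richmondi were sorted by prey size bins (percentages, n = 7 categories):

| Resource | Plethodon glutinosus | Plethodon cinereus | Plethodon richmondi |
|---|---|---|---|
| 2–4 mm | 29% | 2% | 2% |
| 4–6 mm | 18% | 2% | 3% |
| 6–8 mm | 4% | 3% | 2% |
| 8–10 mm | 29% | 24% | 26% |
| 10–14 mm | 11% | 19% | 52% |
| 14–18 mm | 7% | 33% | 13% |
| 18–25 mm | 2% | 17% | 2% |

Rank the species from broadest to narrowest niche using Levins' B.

Plethodon glutinosus > Plethodon cinereus > Plethodon richmondi

Convert percentages to proportions (divide by 100).
Σp_glutᵢ² = 0.29² + 0.18² + 0.04² + 0.29² + 0.11² + 0.07² + 0.02² = 0.0841 + 0.0324 + 0.0016 + 0.0841 + 0.0121 + 0.0049 + 0.0004 = 0.2196
B_glut = 1 / 0.2196 = 4.5537
Σp_cineᵢ² = 0.02² + 0.02² + 0.03² + 0.24² + 0.19² + 0.33² + 0.17² = 0.0004 + 0.0004 + 0.0009 + 0.0576 + 0.0361 + 0.1089 + 0.0289 = 0.2332
B_cine = 1 / 0.2332 = 4.2882
Σp_richᵢ² = 0.02² + 0.03² + 0.02² + 0.26² + 0.52² + 0.13² + 0.02² = 0.0004 + 0.0009 + 0.0004 + 0.0676 + 0.2704 + 0.0169 + 0.0004 = 0.3570
B_rich = 1 / 0.3570 = 2.8011
Ranking by B (broadest → narrowest): Plethodon glutinosus (4.55) > Plethodon cinereus (4.29) > Plethodon richmondi (2.80)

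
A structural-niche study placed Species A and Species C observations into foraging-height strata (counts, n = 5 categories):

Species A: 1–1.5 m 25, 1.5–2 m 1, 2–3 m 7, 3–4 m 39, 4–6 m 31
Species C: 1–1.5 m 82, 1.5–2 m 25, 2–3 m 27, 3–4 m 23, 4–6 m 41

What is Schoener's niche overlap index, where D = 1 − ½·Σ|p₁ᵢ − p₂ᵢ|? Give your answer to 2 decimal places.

0.64

Proportions for Species A (n=103): 25/103=0.2427, 1/103=0.0097, 7/103=0.0680, 39/103=0.3786, 31/103=0.3010
Proportions for Species C (n=198): 82/198=0.4141, 25/198=0.1263, 27/198=0.1364, 23/198=0.1162, 41/198=0.2071
Σ|p₁ᵢ − p₂ᵢ| = 0.1714 + 0.1166 + 0.0684 + 0.2624 + 0.0939 = 0.7127
D = 1 − ½ × 0.7127 = 1 − 0.35635 = 0.64365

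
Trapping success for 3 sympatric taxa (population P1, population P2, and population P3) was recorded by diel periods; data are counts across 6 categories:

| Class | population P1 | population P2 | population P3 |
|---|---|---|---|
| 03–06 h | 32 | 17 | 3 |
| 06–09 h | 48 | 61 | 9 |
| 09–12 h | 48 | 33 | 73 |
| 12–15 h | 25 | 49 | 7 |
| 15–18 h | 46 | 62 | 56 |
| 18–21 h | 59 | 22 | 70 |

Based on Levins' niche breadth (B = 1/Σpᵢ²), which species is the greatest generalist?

population P1

Proportions for population P1 (n=258): 32/258=0.1240, 48/258=0.1860, 48/258=0.1860, 25/258=0.0969, 46/258=0.1783, 59/258=0.2287
Proportions for population P2 (n=244): 17/244=0.0697, 61/244=0.2500, 33/244=0.1352, 49/244=0.2008, 62/244=0.2541, 22/244=0.0902
Proportions for population P3 (n=218): 3/218=0.0138, 9/218=0.0413, 73/218=0.3349, 7/218=0.0321, 56/218=0.2569, 70/218=0.3211
Σp_P1ᵢ² = 0.1240² + 0.1860² + 0.1860² + 0.0969² + 0.1783² + 0.2287² = 0.015376 + 0.034596 + 0.034596 + 0.009390 + 0.031791 + 0.052304 = 0.178053
B_P1 = 1 / 0.178053 = 5.6163
Σp_P2ᵢ² = 0.0697² + 0.2500² + 0.1352² + 0.2008² + 0.2541² + 0.0902² = 0.004858 + 0.062500 + 0.018279 + 0.040321 + 0.064567 + 0.008136 = 0.198661
B_P2 = 1 / 0.198661 = 5.0337
Σp_P3ᵢ² = 0.0138² + 0.0413² + 0.3349² + 0.0321² + 0.2569² + 0.3211² = 0.000190 + 0.001706 + 0.112158 + 0.001030 + 0.065998 + 0.103105 = 0.284187
B_P3 = 1 / 0.284187 = 3.5188
Highest B → broadest niche (most generalist): population P1 (B = 5.62).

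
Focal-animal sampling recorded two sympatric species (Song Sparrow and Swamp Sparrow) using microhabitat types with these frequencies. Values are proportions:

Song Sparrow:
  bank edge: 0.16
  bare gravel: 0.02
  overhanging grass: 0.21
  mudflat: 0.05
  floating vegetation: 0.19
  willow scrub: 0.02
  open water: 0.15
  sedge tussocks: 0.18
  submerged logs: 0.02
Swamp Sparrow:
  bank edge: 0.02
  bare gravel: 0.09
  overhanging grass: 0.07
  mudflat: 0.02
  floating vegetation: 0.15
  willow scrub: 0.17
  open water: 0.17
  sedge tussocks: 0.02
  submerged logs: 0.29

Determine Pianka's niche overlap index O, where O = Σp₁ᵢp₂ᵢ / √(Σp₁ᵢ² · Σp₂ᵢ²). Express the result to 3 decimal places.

0.511

Σ p₁ᵢp₂ᵢ = 0.0032 + 0.0018 + 0.0147 + 0.0010 + 0.0285 + 0.0034 + 0.0255 + 0.0036 + 0.0058 = 0.0875
Σp_1ᵢ² = 0.16² + 0.02² + 0.21² + 0.05² + 0.19² + 0.02² + 0.15² + 0.18² + 0.02² = 0.0256 + 0.0004 + 0.0441 + 0.0025 + 0.0361 + 0.0004 + 0.0225 + 0.0324 + 0.0004 = 0.1644
Σp_2ᵢ² = 0.02² + 0.09² + 0.07² + 0.02² + 0.15² + 0.17² + 0.17² + 0.02² + 0.29² = 0.0004 + 0.0081 + 0.0049 + 0.0004 + 0.0225 + 0.0289 + 0.0289 + 0.0004 + 0.0841 = 0.1786
O = 0.0875 / √(0.1644 × 0.1786) = 0.0875 / 0.171353 = 0.51064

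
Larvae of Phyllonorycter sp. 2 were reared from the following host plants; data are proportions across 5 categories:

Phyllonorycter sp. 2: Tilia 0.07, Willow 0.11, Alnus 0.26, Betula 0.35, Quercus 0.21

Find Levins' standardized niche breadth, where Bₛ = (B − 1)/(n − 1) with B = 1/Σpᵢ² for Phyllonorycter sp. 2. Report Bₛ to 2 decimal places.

Σpᵢ² = 0.07² + 0.11² + 0.26² + 0.35² + 0.21² = 0.0049 + 0.0121 + 0.0676 + 0.1225 + 0.0441 = 0.2512
B = 1 / 0.2512 = 3.9809
Bₛ = (B − 1)/(n − 1) = (3.9809 − 1)/(5 − 1) = 2.9809/4 = 0.7452

0.75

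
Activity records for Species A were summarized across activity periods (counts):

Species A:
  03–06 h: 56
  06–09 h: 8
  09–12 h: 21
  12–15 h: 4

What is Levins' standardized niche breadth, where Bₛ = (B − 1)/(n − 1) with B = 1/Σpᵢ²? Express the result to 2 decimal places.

0.39

Proportions for Species A (n=89): 56/89=0.6292, 8/89=0.0899, 21/89=0.2360, 4/89=0.0449
Σpᵢ² = 0.6292² + 0.0899² + 0.2360² + 0.0449² = 0.395893 + 0.008082 + 0.055696 + 0.002016 = 0.461687
B = 1 / 0.461687 = 2.1660
Bₛ = (B − 1)/(n − 1) = (2.1660 − 1)/(4 − 1) = 1.1660/3 = 0.3887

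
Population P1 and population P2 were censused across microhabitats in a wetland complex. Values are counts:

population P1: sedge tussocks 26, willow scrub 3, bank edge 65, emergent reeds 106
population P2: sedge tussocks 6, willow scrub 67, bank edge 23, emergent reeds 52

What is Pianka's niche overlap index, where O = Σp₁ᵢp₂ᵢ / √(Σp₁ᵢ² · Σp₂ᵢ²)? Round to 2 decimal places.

Proportions for population P1 (n=200): 26/200=0.1300, 3/200=0.0150, 65/200=0.3250, 106/200=0.5300
Proportions for population P2 (n=148): 6/148=0.0405, 67/148=0.4527, 23/148=0.1554, 52/148=0.3514
Σ p₁ᵢp₂ᵢ = 0.005265 + 0.006791 + 0.050505 + 0.186242 = 0.248803
Σp_1ᵢ² = 0.1300² + 0.0150² + 0.3250² + 0.5300² = 0.016900 + 0.000225 + 0.105625 + 0.280900 = 0.403650
Σp_2ᵢ² = 0.0405² + 0.4527² + 0.1554² + 0.3514² = 0.001640 + 0.204937 + 0.024149 + 0.123482 = 0.354208
O = 0.248803 / √(0.403650 × 0.354208) = 0.248803 / 0.3781218 = 0.6580

0.66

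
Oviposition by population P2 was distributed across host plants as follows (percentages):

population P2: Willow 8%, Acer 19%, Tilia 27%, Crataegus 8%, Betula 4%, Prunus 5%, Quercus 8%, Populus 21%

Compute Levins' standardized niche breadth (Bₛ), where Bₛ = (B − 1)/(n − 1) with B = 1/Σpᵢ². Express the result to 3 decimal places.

0.667

Convert percentages to proportions (divide by 100).
Σpᵢ² = 0.08² + 0.19² + 0.27² + 0.08² + 0.04² + 0.05² + 0.08² + 0.21² = 0.0064 + 0.0361 + 0.0729 + 0.0064 + 0.0016 + 0.0025 + 0.0064 + 0.0441 = 0.1764
B = 1 / 0.1764 = 5.66893
Bₛ = (B − 1)/(n − 1) = (5.66893 − 1)/(8 − 1) = 4.66893/7 = 0.66699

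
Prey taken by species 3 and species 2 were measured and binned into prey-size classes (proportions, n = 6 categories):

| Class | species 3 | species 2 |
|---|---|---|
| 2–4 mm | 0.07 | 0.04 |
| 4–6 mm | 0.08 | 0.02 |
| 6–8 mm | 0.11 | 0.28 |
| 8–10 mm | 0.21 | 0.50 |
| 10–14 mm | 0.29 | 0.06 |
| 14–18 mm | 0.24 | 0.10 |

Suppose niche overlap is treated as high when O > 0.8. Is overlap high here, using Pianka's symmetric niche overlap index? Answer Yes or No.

No

Σ p₁ᵢp₂ᵢ = 0.0028 + 0.0016 + 0.0308 + 0.1050 + 0.0174 + 0.0240 = 0.1816
Σp_1ᵢ² = 0.07² + 0.08² + 0.11² + 0.21² + 0.29² + 0.24² = 0.0049 + 0.0064 + 0.0121 + 0.0441 + 0.0841 + 0.0576 = 0.2092
Σp_2ᵢ² = 0.04² + 0.02² + 0.28² + 0.50² + 0.06² + 0.10² = 0.0016 + 0.0004 + 0.0784 + 0.2500 + 0.0036 + 0.0100 = 0.3440
O = 0.1816 / √(0.2092 × 0.3440) = 0.1816 / 0.26826 = 0.6770
O = 0.6770 < 0.8 → No.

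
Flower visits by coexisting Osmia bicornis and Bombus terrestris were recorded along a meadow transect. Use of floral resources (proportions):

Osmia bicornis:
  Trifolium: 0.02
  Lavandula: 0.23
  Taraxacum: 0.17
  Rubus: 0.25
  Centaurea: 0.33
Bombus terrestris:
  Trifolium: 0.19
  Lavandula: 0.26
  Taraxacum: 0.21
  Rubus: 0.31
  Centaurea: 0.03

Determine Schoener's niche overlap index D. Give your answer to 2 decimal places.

0.70

Σ|p₁ᵢ − p₂ᵢ| = 0.17 + 0.03 + 0.04 + 0.06 + 0.30 = 0.60
D = 1 − ½ × 0.60 = 1 − 0.300 = 0.7000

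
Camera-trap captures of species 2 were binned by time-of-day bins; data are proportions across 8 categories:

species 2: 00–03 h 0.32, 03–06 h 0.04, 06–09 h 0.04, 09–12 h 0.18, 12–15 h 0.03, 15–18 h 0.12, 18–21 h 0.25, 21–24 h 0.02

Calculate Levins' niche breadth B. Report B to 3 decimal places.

4.625

Σpᵢ² = 0.32² + 0.04² + 0.04² + 0.18² + 0.03² + 0.12² + 0.25² + 0.02² = 0.1024 + 0.0016 + 0.0016 + 0.0324 + 0.0009 + 0.0144 + 0.0625 + 0.0004 = 0.2162
B = 1 / 0.2162 = 4.62535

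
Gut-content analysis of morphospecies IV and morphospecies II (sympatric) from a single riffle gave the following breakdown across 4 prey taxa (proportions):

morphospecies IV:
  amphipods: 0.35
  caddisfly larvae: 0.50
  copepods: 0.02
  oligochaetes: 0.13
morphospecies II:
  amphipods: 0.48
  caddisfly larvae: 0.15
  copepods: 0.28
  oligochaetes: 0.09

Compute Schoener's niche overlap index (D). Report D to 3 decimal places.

Σ|p₁ᵢ − p₂ᵢ| = 0.13 + 0.35 + 0.26 + 0.04 = 0.78
D = 1 − ½ × 0.78 = 1 − 0.390 = 0.61000

0.610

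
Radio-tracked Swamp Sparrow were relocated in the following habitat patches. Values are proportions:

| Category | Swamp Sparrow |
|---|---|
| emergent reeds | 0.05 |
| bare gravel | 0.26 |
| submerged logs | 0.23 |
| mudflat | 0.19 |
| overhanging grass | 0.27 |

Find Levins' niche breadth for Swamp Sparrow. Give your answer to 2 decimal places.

Σpᵢ² = 0.05² + 0.26² + 0.23² + 0.19² + 0.27² = 0.0025 + 0.0676 + 0.0529 + 0.0361 + 0.0729 = 0.2320
B = 1 / 0.2320 = 4.3103

4.31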